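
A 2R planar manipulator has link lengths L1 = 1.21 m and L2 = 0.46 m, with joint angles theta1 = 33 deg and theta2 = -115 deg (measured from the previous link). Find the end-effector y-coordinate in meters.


y = L1*sin(th1) + L2*sin(th1+th2) = 1.21*sin(33 deg) + 0.46*sin(-82 deg) = 0.2035

0.2035 m


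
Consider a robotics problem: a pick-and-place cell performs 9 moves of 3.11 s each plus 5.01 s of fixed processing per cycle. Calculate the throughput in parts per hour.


T_cycle = 9*3.11 + 5.01 = 33.0000 s
rate = 3600/T = 109.0909

109.0909 parts/hour


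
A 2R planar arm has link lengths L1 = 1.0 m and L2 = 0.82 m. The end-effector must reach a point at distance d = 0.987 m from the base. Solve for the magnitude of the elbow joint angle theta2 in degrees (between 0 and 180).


cos(th2) = (d^2 - L1^2 - L2^2)/(2*L1*L2) = (0.987^2 - 1.0^2 - 0.82^2)/(2*1.0*0.82) = -0.42575061
th2 = acos(-0.42575061) = 115.1982 deg

115.1982 degrees


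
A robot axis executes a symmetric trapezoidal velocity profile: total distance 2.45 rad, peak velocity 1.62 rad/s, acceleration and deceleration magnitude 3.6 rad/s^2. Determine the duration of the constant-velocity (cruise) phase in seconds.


t_acc = v/a = 0.450000 s, d_acc = v^2/(2a) = 0.364500 rad each
d_cruise = 2.45 - 2*0.364500 = 1.721000 rad
t_cruise = d_cruise/v = 1.721000/1.62 = 1.0623

1.0623 s


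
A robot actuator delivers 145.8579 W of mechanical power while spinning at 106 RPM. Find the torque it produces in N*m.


omega = 106 * 2*pi/60 = 11.100294 rad/s
tau = P / omega = 145.8579 / 11.100294 = 13.1400

13.1400 N*m


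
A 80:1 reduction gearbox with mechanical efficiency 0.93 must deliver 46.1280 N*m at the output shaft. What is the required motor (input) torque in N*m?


tau_in = tau_out / (N * eta) = 46.1280 / (80 * 0.93) = 0.6200

0.6200 N*m


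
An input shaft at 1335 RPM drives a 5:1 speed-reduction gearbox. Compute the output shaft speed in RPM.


omega_out = omega_in / N = 1335 / 5 = 267.0000

267.0000 RPM


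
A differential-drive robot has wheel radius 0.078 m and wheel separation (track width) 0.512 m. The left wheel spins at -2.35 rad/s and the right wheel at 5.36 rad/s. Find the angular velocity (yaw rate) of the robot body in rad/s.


omega = r*(wR - wL)/L = 0.078*(5.36 - (-2.35))/0.512 = 1.1746

1.1746 rad/s


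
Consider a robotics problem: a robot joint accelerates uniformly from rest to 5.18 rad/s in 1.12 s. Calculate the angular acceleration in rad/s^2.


alpha = delta_omega / t = 5.18 / 1.12 = 4.6250

4.6250 rad/s^2


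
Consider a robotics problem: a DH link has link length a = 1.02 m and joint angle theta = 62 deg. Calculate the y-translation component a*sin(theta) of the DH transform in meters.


a*sin(theta) = 1.02*sin(62 deg) = 0.9006

0.9006 m


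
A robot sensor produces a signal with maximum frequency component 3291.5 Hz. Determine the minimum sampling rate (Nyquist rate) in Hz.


f_s,min = 2*f_max = 2*3291.5 = 6583.0000

6583.0000 Hz


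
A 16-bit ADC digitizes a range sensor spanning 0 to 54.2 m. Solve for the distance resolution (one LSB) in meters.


res = range / 2^n = 54.2/2^16 = 54.2/65536 = 8.2703e-04

8.2703e-04 m


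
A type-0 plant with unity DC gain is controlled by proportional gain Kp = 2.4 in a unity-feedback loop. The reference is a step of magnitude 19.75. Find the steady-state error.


e_ss = R/(1 + Kp) = 19.75/(1 + 2.4) = 19.75/3.4000 = 5.8088

5.8088


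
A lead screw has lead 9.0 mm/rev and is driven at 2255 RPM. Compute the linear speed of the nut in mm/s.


v = lead * (RPM/60) = 9.0*2255/60 = 338.2500

338.2500 mm/s


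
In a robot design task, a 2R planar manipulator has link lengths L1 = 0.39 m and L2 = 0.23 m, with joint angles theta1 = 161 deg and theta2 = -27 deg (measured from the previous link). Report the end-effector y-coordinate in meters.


y = L1*sin(th1) + L2*sin(th1+th2) = 0.39*sin(161 deg) + 0.23*sin(134 deg) = 0.2924

0.2924 m


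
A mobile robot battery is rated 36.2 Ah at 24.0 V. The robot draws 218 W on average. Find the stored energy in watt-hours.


E = capacity * V = 36.2*24.0 = 868.8000

868.8000 Wh


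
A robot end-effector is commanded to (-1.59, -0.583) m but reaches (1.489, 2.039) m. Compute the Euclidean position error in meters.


dx = 1.489 - (-1.59) = 3.0790, dy = 2.039 - (-0.583) = 2.6220
err = sqrt(9.480241 + 6.874884) = 4.0441

4.0441 m


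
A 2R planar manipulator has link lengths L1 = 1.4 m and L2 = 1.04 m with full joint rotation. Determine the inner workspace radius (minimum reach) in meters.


r_min = |L1 - L2| = |1.4 - 1.04| = 0.3600

0.3600 m


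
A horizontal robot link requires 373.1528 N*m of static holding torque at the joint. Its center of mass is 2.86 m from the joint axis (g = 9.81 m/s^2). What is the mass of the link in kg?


m = tau / (g*L) = 373.1528 / (9.81 * 2.86) = 13.3000

13.3000 kg


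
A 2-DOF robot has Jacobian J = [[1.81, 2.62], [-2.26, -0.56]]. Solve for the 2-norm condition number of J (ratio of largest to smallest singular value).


JJ^T eigenvalues: trace(JJ^T) = 15.5617, det(JJ^T) = det(J)^2 = 24.08453776
s_max^2 = (15.5617 + sqrt(145.82835585))/2 = 13.81882060
s_min^2 = (15.5617 - sqrt(145.82835585))/2 = 1.74287940
kappa = s_max/s_min = sqrt(13.81882060/1.74287940) = 2.8158

2.8158


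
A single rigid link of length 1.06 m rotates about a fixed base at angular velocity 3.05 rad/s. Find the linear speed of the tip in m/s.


v = L*omega = 1.06 * 3.05 = 3.2330

3.2330 m/s


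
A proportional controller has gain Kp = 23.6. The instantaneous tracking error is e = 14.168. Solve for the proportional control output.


u_P = Kp * e = 23.6 * 14.168 = 334.3648

334.3648


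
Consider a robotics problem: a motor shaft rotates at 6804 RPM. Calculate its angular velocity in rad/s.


omega = 6804 * 2*pi/60 = 712.5132

712.5132 rad/s


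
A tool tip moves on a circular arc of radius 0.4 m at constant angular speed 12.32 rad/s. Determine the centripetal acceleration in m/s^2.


a_c = omega^2 * r = 12.32^2 * 0.4 = 60.7130

60.7130 m/s^2


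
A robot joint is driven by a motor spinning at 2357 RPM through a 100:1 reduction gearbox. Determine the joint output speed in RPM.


omega_joint = omega_motor / N = 2357 / 100 = 23.5700

23.5700 RPM


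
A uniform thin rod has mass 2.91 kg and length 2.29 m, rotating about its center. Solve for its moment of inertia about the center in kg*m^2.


I = (1/12)*m*L^2 = (1/12)*2.91*2.29^2 = 1.2717

1.2717 kg*m^2


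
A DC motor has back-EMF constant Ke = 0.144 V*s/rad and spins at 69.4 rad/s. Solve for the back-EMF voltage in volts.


V_emf = Ke * omega = 0.144*69.4 = 9.9936

9.9936 V


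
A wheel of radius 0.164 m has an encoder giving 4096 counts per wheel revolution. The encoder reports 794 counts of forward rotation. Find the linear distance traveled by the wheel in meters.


revs = 794/4096 = 0.193848
d = revs * 2*pi*r = 0.193848 * 2*pi*0.164 = 0.1997

0.1997 m


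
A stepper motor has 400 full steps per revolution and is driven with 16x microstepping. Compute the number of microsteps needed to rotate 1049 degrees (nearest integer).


step_size = 360/(400*16) = 360/6400 = 0.056250 deg
n = 1049/(360/6400) = 1049*6400/360 = 18648.8889 -> 18649

18649 steps


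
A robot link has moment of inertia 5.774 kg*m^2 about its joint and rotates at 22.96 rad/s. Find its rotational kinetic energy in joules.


KE = (1/2)*I*omega^2 = 0.5*5.774*22.96^2 = 1521.9155

1521.9155 J


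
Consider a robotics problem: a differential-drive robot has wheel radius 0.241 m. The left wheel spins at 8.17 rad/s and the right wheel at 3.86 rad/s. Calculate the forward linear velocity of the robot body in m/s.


v = r*(wR + wL)/2 = 0.241*(3.86 + 8.17)/2 = 1.4496

1.4496 m/s


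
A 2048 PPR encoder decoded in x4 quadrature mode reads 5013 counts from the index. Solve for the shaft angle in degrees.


angle = counts * 360 / (PPR*4) = 5013 * 360 / 8192 = 220.2979

220.2979 degrees


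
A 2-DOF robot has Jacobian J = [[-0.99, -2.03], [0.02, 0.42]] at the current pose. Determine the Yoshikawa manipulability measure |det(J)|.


det(J) = -0.99*0.42 - (-2.03)*(0.02) = -0.3752
|det(J)| = 0.3752

0.3752


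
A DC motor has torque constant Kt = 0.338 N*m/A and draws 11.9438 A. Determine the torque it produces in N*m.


tau = Kt * I = 0.338*11.9438 = 4.0370

4.0370 N*m


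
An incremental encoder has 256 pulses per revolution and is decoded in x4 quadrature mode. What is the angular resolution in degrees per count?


resolution = 360 / (PPR * 4) = 360 / 1024 = 0.3516

0.3516 degrees


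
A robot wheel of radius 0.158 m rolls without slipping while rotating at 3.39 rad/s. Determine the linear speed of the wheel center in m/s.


v = omega * r = 3.39 * 0.158 = 0.5356

0.5356 m/s


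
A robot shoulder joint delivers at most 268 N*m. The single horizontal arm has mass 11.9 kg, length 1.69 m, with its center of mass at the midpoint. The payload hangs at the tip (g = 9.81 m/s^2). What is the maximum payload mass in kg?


tau_arm = m_arm*g*(L/2) = 11.9*9.81*1.69/2 = 98.6445 N*m
tau_payload = tau_max - tau_arm = 268 - 98.6445 = 169.3555
m_payload = tau_payload / (g*L) = 169.3555 / (9.81*1.69) = 10.2151

10.2151 kg


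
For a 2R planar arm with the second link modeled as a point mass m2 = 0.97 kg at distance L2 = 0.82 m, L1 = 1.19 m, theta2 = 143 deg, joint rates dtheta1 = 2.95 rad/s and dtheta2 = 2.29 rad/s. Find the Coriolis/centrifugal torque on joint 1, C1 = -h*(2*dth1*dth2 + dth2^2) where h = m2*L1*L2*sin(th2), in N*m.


h = m2*L1*L2*sin(th2) = 0.97*1.19*0.82*sin(143 deg) = 0.569634
C1 = -h*(2*2.95*2.29 + 2.29^2) = -0.569634*18.7551 = -10.6835

-10.6835 N*m


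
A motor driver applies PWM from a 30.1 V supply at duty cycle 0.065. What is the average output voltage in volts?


V_avg = V_supply * D = 30.1*0.065 = 1.9565

1.9565 V


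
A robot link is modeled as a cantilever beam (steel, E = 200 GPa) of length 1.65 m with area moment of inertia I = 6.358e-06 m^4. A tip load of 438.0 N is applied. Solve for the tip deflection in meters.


delta = F*L^3/(3*E*I) = 438.0*1.65^3/(3*2.000e+11*6.358e-06)
      = 1967.55075/3814800 = 5.1577e-04

5.1577e-04 m


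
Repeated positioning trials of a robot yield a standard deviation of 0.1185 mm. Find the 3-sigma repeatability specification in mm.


repeatability = 3*sigma = 3*0.1185 = 0.3555

0.3555 mm


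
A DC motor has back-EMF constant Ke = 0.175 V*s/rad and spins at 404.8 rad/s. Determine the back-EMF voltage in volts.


V_emf = Ke * omega = 0.175*404.8 = 70.8400

70.8400 V


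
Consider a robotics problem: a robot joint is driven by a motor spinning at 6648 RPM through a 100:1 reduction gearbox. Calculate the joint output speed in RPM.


omega_joint = omega_motor / N = 6648 / 100 = 66.4800

66.4800 RPM


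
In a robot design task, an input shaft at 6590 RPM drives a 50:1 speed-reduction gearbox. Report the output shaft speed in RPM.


omega_out = omega_in / N = 6590 / 50 = 131.8000

131.8000 RPM


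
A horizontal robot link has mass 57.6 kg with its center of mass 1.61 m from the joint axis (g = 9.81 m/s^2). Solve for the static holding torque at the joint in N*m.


tau = m*g*L = 57.6 * 9.81 * 1.61 = 909.7402

909.7402 N*m


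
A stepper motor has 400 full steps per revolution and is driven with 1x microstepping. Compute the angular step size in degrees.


step = 360/(400*1) = 360/400 = 0.9000

0.9000 degrees


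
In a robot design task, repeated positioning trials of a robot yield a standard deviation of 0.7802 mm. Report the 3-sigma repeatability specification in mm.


repeatability = 3*sigma = 3*0.7802 = 2.3406

2.3406 mm


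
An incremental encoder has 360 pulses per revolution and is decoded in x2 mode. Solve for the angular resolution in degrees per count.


resolution = 360 / (PPR * 2) = 360 / 720 = 0.5000

0.5000 degrees


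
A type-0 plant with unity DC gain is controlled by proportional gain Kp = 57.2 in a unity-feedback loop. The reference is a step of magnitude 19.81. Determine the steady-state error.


e_ss = R/(1 + Kp) = 19.81/(1 + 57.2) = 19.81/58.2000 = 0.3404

0.3404


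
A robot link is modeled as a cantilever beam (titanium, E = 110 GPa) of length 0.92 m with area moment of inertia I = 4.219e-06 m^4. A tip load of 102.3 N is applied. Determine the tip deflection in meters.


delta = F*L^3/(3*E*I) = 102.3*0.92^3/(3*1.100e+11*4.219e-06)
      = 79.6597824/1392270 = 5.7216e-05

5.7216e-05 m


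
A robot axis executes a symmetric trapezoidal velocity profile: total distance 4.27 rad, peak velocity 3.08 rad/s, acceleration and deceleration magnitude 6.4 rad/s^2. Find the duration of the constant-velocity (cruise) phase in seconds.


t_acc = v/a = 0.481250 s, d_acc = v^2/(2a) = 0.741125 rad each
d_cruise = 4.27 - 2*0.741125 = 2.787750 rad
t_cruise = d_cruise/v = 2.787750/3.08 = 0.9051

0.9051 s


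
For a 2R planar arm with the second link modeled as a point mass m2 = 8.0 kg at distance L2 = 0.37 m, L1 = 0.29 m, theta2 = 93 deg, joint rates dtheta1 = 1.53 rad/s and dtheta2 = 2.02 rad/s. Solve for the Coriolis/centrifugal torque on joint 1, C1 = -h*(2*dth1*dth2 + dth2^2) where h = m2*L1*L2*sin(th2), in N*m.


h = m2*L1*L2*sin(th2) = 8.0*0.29*0.37*sin(93 deg) = 0.857224
C1 = -h*(2*1.53*2.02 + 2.02^2) = -0.857224*10.2616 = -8.7965

-8.7965 N*m


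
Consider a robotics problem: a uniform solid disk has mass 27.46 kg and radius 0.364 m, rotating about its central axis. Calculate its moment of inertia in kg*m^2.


I = (1/2)*m*R^2 = 0.5*27.46*0.364^2 = 1.8192

1.8192 kg*m^2


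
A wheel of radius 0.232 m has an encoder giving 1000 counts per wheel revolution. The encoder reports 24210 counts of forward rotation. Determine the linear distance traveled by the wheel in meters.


revs = 24210/1000 = 24.210000
d = revs * 2*pi*r = 24.210000 * 2*pi*0.232 = 35.2909

35.2909 m


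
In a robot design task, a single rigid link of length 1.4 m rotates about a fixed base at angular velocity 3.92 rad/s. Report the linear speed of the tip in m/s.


v = L*omega = 1.4 * 3.92 = 5.4880

5.4880 m/s


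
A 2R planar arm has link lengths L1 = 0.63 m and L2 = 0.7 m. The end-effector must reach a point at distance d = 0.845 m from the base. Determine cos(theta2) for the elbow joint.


cos(th2) = (d^2 - L1^2 - L2^2)/(2*L1*L2) = (0.845^2 - 0.63^2 - 0.7^2)/(2*0.63*0.7) = -0.1960

-0.1960


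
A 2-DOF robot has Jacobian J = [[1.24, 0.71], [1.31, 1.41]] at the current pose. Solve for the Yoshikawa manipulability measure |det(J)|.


det(J) = 1.24*1.41 - (0.71)*(1.31) = 0.8183
|det(J)| = 0.8183

0.8183


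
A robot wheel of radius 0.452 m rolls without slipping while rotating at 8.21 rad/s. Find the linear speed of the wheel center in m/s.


v = omega * r = 8.21 * 0.452 = 3.7109

3.7109 m/s


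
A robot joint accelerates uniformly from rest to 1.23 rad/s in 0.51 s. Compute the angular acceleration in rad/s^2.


alpha = delta_omega / t = 1.23 / 0.51 = 2.4118

2.4118 rad/s^2


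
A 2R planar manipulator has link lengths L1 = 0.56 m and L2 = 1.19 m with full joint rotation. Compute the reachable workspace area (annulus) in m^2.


r_max = L1 + L2 = 1.7500, r_min = |L1 - L2| = 0.6300
A = pi*(r_max^2 - r_min^2) = pi*(3.0625 - 0.3969) = 8.3742

8.3742 m^2


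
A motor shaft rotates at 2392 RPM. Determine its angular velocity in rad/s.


omega = 2392 * 2*pi/60 = 250.4897

250.4897 rad/s


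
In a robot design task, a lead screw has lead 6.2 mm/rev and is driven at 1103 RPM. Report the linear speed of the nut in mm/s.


v = lead * (RPM/60) = 6.2*1103/60 = 113.9767

113.9767 mm/s


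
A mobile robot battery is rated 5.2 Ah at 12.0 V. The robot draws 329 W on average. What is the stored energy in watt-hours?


E = capacity * V = 5.2*12.0 = 62.4000

62.4000 Wh


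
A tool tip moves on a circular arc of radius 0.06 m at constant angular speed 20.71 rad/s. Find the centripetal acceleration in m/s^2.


a_c = omega^2 * r = 20.71^2 * 0.06 = 25.7342

25.7342 m/s^2


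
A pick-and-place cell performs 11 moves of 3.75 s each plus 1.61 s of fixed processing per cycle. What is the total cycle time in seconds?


T = 11*3.75 + 1.61 = 42.8600

42.8600 s


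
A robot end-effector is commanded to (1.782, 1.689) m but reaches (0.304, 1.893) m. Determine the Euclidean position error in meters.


dx = 0.304 - (1.782) = -1.4780, dy = 1.893 - (1.689) = 0.2040
err = sqrt(2.184484 + 0.041616) = 1.4920

1.4920 m


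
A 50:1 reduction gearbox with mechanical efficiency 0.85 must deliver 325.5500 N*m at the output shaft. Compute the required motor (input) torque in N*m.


tau_in = tau_out / (N * eta) = 325.5500 / (50 * 0.85) = 7.6600

7.6600 N*m


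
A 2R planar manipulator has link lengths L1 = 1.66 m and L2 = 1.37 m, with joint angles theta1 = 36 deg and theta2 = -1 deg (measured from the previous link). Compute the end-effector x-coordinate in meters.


x = L1*cos(th1) + L2*cos(th1+th2) = 1.66*cos(36 deg) + 1.37*cos(35 deg) = 2.4652

2.4652 m


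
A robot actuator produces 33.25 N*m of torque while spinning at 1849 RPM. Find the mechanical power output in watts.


omega = 1849 * 2*pi/60 = 193.626827 rad/s
P = tau * omega = 33.25 * 193.626827 = 6438.0920

6438.0920 W


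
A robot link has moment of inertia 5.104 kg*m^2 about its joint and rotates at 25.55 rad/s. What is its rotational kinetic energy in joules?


KE = (1/2)*I*omega^2 = 0.5*5.104*25.55^2 = 1665.9520

1665.9520 J


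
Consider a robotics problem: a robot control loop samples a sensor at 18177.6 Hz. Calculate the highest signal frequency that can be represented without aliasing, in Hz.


f_max = f_s/2 = 18177.6/2 = 9088.8000

9088.8000 Hz


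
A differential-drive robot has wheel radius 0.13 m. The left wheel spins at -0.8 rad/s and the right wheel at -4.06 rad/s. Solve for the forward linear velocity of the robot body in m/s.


v = r*(wR + wL)/2 = 0.13*(-4.06 + -0.8)/2 = -0.3159

-0.3159 m/s


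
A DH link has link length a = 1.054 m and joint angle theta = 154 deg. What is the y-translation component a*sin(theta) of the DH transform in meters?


a*sin(theta) = 1.054*sin(154 deg) = 0.4620

0.4620 m


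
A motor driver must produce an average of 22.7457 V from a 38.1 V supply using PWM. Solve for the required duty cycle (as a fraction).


D = V_avg/V_supply = 22.7457/38.1 = 0.5970

0.5970


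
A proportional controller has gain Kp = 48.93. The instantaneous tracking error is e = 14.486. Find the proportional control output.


u_P = Kp * e = 48.93 * 14.486 = 708.8000

708.8000


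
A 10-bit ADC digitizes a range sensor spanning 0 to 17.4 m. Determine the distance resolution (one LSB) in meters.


res = range / 2^n = 17.4/2^10 = 17.4/1024 = 0.0170

0.0170 m


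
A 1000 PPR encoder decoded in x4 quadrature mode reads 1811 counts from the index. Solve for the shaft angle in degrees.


angle = counts * 360 / (PPR*4) = 1811 * 360 / 4000 = 162.9900

162.9900 degrees


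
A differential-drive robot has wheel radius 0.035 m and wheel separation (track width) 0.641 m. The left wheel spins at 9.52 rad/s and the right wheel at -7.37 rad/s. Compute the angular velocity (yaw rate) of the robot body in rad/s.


omega = r*(wR - wL)/L = 0.035*(-7.37 - (9.52))/0.641 = -0.9222

-0.9222 rad/s


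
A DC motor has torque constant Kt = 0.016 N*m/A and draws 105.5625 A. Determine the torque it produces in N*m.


tau = Kt * I = 0.016*105.5625 = 1.6890

1.6890 N*m


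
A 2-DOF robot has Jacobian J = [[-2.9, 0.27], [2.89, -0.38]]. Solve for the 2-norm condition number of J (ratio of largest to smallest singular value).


JJ^T eigenvalues: trace(JJ^T) = 16.9794, det(JJ^T) = det(J)^2 = 0.10349089
s_max^2 = (16.9794 + sqrt(287.88606080))/2 = 16.97330273
s_min^2 = (16.9794 - sqrt(287.88606080))/2 = 0.00609727
kappa = s_max/s_min = sqrt(16.97330273/0.00609727) = 52.7613

52.7613


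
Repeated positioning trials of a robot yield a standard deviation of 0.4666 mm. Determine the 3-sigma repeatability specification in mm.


repeatability = 3*sigma = 3*0.4666 = 1.3998

1.3998 mm


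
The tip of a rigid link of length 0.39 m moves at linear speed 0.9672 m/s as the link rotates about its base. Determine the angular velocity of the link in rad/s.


omega = v / L = 0.9672 / 0.39 = 2.4800

2.4800 rad/s


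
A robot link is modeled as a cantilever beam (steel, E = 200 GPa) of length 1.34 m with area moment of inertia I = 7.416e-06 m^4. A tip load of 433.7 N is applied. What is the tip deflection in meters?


delta = F*L^3/(3*E*I) = 433.7*1.34^3/(3*2.000e+11*7.416e-06)
      = 1043.5273048/4449600 = 2.3452e-04

2.3452e-04 m


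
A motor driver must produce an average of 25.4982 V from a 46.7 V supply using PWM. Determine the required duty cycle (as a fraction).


D = V_avg/V_supply = 25.4982/46.7 = 0.5460

0.5460


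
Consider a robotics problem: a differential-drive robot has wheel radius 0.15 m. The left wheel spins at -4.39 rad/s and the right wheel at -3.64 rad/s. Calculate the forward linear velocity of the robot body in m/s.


v = r*(wR + wL)/2 = 0.15*(-3.64 + -4.39)/2 = -0.6022

-0.6022 m/s


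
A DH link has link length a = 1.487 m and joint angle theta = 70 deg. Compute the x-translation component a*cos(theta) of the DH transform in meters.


a*cos(theta) = 1.487*cos(70 deg) = 0.5086

0.5086 m


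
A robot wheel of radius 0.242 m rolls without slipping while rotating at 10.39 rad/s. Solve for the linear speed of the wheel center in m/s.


v = omega * r = 10.39 * 0.242 = 2.5144

2.5144 m/s


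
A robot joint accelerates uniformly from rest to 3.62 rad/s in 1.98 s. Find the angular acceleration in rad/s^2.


alpha = delta_omega / t = 3.62 / 1.98 = 1.8283

1.8283 rad/s^2


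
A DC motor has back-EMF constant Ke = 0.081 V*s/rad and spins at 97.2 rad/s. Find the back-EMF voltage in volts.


V_emf = Ke * omega = 0.081*97.2 = 7.8732

7.8732 V


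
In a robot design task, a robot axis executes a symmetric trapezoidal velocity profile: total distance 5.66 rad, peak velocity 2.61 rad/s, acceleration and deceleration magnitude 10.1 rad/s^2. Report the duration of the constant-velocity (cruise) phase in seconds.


t_acc = v/a = 0.258416 s, d_acc = v^2/(2a) = 0.337233 rad each
d_cruise = 5.66 - 2*0.337233 = 4.985534 rad
t_cruise = d_cruise/v = 4.985534/2.61 = 1.9102

1.9102 s


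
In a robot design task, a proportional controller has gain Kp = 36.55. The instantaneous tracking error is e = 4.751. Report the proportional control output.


u_P = Kp * e = 36.55 * 4.751 = 173.6490

173.6490


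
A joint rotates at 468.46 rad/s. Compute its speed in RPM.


RPM = 468.46 * 60/(2*pi) = 4473.4635

4473.4635 RPM


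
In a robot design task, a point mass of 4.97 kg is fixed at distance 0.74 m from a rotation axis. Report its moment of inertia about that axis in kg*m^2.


I = m*r^2 = 4.97*0.74^2 = 2.7216

2.7216 kg*m^2


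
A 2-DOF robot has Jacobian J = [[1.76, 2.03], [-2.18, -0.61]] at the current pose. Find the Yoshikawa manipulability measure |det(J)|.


det(J) = 1.76*-0.61 - (2.03)*(-2.18) = 3.3518
|det(J)| = 3.3518

3.3518


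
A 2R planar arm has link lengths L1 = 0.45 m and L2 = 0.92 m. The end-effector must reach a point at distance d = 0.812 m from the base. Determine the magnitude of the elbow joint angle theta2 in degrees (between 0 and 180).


cos(th2) = (d^2 - L1^2 - L2^2)/(2*L1*L2) = (0.812^2 - 0.45^2 - 0.92^2)/(2*0.45*0.92) = -0.47047826
th2 = acos(-0.47047826) = 118.0653 deg

118.0653 degrees


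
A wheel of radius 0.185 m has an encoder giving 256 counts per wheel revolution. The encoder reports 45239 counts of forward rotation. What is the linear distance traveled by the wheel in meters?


revs = 45239/256 = 176.714844
d = revs * 2*pi*r = 176.714844 * 2*pi*0.185 = 205.4114

205.4114 m


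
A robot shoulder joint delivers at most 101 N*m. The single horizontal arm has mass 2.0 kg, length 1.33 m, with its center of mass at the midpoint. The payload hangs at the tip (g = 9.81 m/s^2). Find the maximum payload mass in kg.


tau_arm = m_arm*g*(L/2) = 2.0*9.81*1.33/2 = 13.0473 N*m
tau_payload = tau_max - tau_arm = 101 - 13.0473 = 87.9527
m_payload = tau_payload / (g*L) = 87.9527 / (9.81*1.33) = 6.7411

6.7411 kg


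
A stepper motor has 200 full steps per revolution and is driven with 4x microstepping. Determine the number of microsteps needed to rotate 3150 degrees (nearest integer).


step_size = 360/(200*4) = 360/800 = 0.450000 deg
n = 3150/(360/800) = 3150*800/360 = 7000

7000 steps


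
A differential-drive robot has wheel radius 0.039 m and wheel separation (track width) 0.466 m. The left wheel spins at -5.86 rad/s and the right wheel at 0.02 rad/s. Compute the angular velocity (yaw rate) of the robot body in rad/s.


omega = r*(wR - wL)/L = 0.039*(0.02 - (-5.86))/0.466 = 0.4921

0.4921 rad/s


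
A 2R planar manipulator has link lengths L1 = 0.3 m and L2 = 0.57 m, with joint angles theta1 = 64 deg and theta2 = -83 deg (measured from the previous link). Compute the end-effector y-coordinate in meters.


y = L1*sin(th1) + L2*sin(th1+th2) = 0.3*sin(64 deg) + 0.57*sin(-19 deg) = 0.0841

0.0841 m


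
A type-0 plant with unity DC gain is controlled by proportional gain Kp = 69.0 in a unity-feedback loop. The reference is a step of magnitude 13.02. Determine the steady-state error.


e_ss = R/(1 + Kp) = 13.02/(1 + 69.0) = 13.02/70.0000 = 0.1860

0.1860


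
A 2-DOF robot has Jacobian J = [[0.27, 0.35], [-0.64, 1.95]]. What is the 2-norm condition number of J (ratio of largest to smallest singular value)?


JJ^T eigenvalues: trace(JJ^T) = 4.4075, det(JJ^T) = det(J)^2 = 0.56325025
s_max^2 = (4.4075 + sqrt(17.17305525))/2 = 4.27576926
s_min^2 = (4.4075 - sqrt(17.17305525))/2 = 0.13173074
kappa = s_max/s_min = sqrt(4.27576926/0.13173074) = 5.6972

5.6972


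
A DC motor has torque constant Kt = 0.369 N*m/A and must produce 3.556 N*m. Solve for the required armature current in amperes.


I = tau / Kt = 3.556/0.369 = 9.6369

9.6369 A


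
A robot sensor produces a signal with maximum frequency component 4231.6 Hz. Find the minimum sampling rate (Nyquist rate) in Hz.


f_s,min = 2*f_max = 2*4231.6 = 8463.2000

8463.2000 Hz


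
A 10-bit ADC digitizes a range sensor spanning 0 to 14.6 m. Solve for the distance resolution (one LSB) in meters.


res = range / 2^n = 14.6/2^10 = 14.6/1024 = 0.0143

0.0143 m


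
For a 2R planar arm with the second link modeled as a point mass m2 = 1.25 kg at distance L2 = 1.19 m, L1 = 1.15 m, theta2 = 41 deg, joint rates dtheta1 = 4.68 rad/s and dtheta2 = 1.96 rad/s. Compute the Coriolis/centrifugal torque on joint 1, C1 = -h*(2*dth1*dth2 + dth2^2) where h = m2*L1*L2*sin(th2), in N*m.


h = m2*L1*L2*sin(th2) = 1.25*1.15*1.19*sin(41 deg) = 1.122271
C1 = -h*(2*4.68*1.96 + 1.96^2) = -1.122271*22.1872 = -24.9001

-24.9001 N*m


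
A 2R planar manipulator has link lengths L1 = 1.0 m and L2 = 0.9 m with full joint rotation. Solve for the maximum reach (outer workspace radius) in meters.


r_max = L1 + L2 = 1.0 + 0.9 = 1.9000

1.9000 m


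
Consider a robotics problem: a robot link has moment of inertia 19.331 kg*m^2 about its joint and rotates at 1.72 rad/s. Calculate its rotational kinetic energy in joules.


KE = (1/2)*I*omega^2 = 0.5*19.331*1.72^2 = 28.5944

28.5944 J


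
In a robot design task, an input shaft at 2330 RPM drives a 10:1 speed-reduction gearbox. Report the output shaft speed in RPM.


omega_out = omega_in / N = 2330 / 10 = 233.0000

233.0000 RPM


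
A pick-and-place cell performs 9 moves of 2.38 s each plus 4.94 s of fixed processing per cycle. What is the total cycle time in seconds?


T = 9*2.38 + 4.94 = 26.3600

26.3600 s


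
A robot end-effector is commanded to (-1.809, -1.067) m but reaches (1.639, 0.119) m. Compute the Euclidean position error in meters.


dx = 1.639 - (-1.809) = 3.4480, dy = 0.119 - (-1.067) = 1.1860
err = sqrt(11.888704 + 1.406596) = 3.6463

3.6463 m


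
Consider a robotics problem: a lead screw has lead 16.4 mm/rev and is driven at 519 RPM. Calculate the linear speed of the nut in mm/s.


v = lead * (RPM/60) = 16.4*519/60 = 141.8600

141.8600 mm/s


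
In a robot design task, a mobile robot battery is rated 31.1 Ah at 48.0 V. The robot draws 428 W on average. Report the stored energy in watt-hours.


E = capacity * V = 31.1*48.0 = 1492.8000

1492.8000 Wh


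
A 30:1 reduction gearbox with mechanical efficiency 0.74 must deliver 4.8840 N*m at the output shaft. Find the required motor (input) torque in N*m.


tau_in = tau_out / (N * eta) = 4.8840 / (30 * 0.74) = 0.2200

0.2200 N*m


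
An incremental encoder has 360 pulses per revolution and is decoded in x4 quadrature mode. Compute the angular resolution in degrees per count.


resolution = 360 / (PPR * 4) = 360 / 1440 = 0.2500

0.2500 degrees


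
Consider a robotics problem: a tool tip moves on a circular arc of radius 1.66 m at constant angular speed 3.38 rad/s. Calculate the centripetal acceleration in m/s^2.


a_c = omega^2 * r = 3.38^2 * 1.66 = 18.9645

18.9645 m/s^2


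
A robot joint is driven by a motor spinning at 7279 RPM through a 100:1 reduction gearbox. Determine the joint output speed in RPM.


omega_joint = omega_motor / N = 7279 / 100 = 72.7900

72.7900 RPM


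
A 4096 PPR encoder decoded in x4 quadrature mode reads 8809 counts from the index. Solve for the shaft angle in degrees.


angle = counts * 360 / (PPR*4) = 8809 * 360 / 16384 = 193.5571

193.5571 degrees


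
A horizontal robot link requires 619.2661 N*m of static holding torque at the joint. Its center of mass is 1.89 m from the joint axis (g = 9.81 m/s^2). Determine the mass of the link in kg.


m = tau / (g*L) = 619.2661 / (9.81 * 1.89) = 33.4000

33.4000 kg


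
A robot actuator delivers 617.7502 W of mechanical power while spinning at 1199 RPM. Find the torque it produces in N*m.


omega = 1199 * 2*pi/60 = 125.558986 rad/s
tau = P / omega = 617.7502 / 125.558986 = 4.9200

4.9200 N*m


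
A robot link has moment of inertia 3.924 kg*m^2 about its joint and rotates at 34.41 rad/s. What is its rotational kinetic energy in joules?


KE = (1/2)*I*omega^2 = 0.5*3.924*34.41^2 = 2323.1024

2323.1024 J


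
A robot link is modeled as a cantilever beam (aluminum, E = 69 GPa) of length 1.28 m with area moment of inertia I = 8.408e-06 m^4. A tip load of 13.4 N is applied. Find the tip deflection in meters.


delta = F*L^3/(3*E*I) = 13.4*1.28^3/(3*6.900e+10*8.408e-06)
      = 28.1018368/1740456 = 1.6146e-05

1.6146e-05 m


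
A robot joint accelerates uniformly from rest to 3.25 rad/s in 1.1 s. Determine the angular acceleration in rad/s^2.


alpha = delta_omega / t = 3.25 / 1.1 = 2.9545

2.9545 rad/s^2


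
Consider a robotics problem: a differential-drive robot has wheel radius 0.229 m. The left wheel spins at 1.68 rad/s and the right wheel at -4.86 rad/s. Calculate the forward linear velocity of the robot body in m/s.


v = r*(wR + wL)/2 = 0.229*(-4.86 + 1.68)/2 = -0.3641

-0.3641 m/s


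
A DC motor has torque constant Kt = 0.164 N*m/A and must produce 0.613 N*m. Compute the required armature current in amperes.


I = tau / Kt = 0.613/0.164 = 3.7378

3.7378 A


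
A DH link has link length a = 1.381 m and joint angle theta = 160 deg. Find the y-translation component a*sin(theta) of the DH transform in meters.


a*sin(theta) = 1.381*sin(160 deg) = 0.4723

0.4723 m


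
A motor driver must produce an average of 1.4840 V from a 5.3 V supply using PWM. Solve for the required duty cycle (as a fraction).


D = V_avg/V_supply = 1.4840/5.3 = 0.2800

0.2800


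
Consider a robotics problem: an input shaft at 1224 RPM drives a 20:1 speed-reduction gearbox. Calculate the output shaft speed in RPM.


omega_out = omega_in / N = 1224 / 20 = 61.2000

61.2000 RPM


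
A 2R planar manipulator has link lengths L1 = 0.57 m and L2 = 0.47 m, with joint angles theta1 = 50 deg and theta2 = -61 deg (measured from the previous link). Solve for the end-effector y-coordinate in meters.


y = L1*sin(th1) + L2*sin(th1+th2) = 0.57*sin(50 deg) + 0.47*sin(-11 deg) = 0.3470

0.3470 m


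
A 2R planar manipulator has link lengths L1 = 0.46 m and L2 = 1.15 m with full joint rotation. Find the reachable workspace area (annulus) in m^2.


r_max = L1 + L2 = 1.6100, r_min = |L1 - L2| = 0.6900
A = pi*(r_max^2 - r_min^2) = pi*(2.5921 - 0.4761) = 6.6476

6.6476 m^2


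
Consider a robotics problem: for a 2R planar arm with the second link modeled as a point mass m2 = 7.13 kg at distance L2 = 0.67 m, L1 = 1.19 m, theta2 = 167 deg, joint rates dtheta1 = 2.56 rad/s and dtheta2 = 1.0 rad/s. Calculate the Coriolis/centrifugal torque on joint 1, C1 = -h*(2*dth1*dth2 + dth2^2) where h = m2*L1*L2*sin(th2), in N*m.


h = m2*L1*L2*sin(th2) = 7.13*1.19*0.67*sin(167 deg) = 1.278790
C1 = -h*(2*2.56*1.0 + 1.0^2) = -1.278790*6.1200 = -7.8262

-7.8262 N*m


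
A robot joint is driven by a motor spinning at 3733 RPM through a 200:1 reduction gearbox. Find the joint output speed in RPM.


omega_joint = omega_motor / N = 3733 / 200 = 18.6650

18.6650 RPM


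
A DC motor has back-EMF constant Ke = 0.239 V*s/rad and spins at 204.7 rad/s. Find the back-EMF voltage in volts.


V_emf = Ke * omega = 0.239*204.7 = 48.9233

48.9233 V


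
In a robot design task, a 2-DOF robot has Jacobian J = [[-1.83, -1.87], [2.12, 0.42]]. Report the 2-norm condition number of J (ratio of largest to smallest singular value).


JJ^T eigenvalues: trace(JJ^T) = 11.5166, det(JJ^T) = det(J)^2 = 10.21313764
s_max^2 = (11.5166 + sqrt(91.77952500))/2 = 10.54838155
s_min^2 = (11.5166 - sqrt(91.77952500))/2 = 0.96821845
kappa = s_max/s_min = sqrt(10.54838155/0.96821845) = 3.3007

3.3007


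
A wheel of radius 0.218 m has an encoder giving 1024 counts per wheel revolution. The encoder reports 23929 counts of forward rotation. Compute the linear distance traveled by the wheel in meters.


revs = 23929/1024 = 23.368164
d = revs * 2*pi*r = 23.368164 * 2*pi*0.218 = 32.0082

32.0082 m


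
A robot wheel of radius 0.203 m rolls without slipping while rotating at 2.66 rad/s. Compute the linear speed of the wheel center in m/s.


v = omega * r = 2.66 * 0.203 = 0.5400

0.5400 m/s


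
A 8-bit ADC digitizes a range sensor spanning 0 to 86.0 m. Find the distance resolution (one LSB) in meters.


res = range / 2^n = 86.0/2^8 = 86.0/256 = 0.3359

0.3359 m


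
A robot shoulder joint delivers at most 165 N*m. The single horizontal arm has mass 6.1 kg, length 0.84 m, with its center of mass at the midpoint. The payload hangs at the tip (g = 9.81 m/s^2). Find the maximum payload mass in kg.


tau_arm = m_arm*g*(L/2) = 6.1*9.81*0.84/2 = 25.1332 N*m
tau_payload = tau_max - tau_arm = 165 - 25.1332 = 139.8668
m_payload = tau_payload / (g*L) = 139.8668 / (9.81*0.84) = 16.9733

16.9733 kg


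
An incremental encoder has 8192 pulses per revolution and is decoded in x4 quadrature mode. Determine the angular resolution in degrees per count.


resolution = 360 / (PPR * 4) = 360 / 32768 = 0.0110

0.0110 degrees


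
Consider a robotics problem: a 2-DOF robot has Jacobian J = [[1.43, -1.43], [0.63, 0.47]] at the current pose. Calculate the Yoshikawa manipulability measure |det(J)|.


det(J) = 1.43*0.47 - (-1.43)*(0.63) = 1.5730
|det(J)| = 1.5730

1.5730


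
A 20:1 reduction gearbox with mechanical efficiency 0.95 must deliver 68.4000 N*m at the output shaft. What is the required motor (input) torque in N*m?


tau_in = tau_out / (N * eta) = 68.4000 / (20 * 0.95) = 3.6000

3.6000 N*m


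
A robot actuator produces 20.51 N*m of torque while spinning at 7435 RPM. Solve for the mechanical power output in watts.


omega = 7435 * 2*pi/60 = 778.591379 rad/s
P = tau * omega = 20.51 * 778.591379 = 15968.9092

15968.9092 W


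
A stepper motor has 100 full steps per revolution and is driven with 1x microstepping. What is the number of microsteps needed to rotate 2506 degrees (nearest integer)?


step_size = 360/(100*1) = 360/100 = 3.600000 deg
n = 2506/(360/100) = 2506*100/360 = 696.1111 -> 696

696 steps


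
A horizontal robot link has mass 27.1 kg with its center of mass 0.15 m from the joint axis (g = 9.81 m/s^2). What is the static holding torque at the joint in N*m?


tau = m*g*L = 27.1 * 9.81 * 0.15 = 39.8776

39.8776 N*m


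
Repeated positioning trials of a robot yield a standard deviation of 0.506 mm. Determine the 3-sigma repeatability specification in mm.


repeatability = 3*sigma = 3*0.506 = 1.5180

1.5180 mm


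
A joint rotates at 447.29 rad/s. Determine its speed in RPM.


RPM = 447.29 * 60/(2*pi) = 4271.3049

4271.3049 RPM


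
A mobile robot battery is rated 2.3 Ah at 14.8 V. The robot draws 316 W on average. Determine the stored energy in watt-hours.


E = capacity * V = 2.3*14.8 = 34.0400

34.0400 Wh


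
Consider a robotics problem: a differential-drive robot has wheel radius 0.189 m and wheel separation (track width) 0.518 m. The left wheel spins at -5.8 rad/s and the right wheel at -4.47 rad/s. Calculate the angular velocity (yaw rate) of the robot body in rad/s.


omega = r*(wR - wL)/L = 0.189*(-4.47 - (-5.8))/0.518 = 0.4853

0.4853 rad/s


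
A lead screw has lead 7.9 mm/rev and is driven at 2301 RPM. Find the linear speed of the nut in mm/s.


v = lead * (RPM/60) = 7.9*2301/60 = 302.9650

302.9650 mm/s


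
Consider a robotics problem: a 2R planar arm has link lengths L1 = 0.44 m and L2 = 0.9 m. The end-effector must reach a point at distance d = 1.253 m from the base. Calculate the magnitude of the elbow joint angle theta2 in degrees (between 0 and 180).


cos(th2) = (d^2 - L1^2 - L2^2)/(2*L1*L2) = (1.253^2 - 0.44^2 - 0.9^2)/(2*0.44*0.9) = 0.71516288
th2 = acos(0.71516288) = 44.3435 deg

44.3435 degrees


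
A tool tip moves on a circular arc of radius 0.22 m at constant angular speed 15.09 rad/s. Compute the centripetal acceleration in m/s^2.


a_c = omega^2 * r = 15.09^2 * 0.22 = 50.0958

50.0958 m/s^2


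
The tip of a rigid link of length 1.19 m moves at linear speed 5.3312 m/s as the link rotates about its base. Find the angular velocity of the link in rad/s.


omega = v / L = 5.3312 / 1.19 = 4.4800

4.4800 rad/s


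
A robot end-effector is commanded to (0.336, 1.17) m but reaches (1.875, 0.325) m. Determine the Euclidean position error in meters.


dx = 1.875 - (0.336) = 1.5390, dy = 0.325 - (1.17) = -0.8450
err = sqrt(2.368521 + 0.714025) = 1.7557

1.7557 m


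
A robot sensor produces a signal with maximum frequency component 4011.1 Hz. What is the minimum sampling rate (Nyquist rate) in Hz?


f_s,min = 2*f_max = 2*4011.1 = 8022.2000

8022.2000 Hz


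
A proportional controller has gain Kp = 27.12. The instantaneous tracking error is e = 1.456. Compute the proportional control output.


u_P = Kp * e = 27.12 * 1.456 = 39.4867

39.4867


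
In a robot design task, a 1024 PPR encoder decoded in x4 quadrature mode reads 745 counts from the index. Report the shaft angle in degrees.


angle = counts * 360 / (PPR*4) = 745 * 360 / 4096 = 65.4785

65.4785 degrees


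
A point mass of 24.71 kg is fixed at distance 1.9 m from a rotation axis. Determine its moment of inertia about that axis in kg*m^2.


I = m*r^2 = 24.71*1.9^2 = 89.2031

89.2031 kg*m^2


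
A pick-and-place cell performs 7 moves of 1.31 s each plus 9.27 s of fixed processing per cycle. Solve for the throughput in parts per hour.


T_cycle = 7*1.31 + 9.27 = 18.4400 s
rate = 3600/T = 195.2278

195.2278 parts/hour
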